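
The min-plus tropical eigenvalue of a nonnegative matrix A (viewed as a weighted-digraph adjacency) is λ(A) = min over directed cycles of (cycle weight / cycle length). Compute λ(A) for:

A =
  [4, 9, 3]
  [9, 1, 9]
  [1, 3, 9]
λ(A) = 1

Enumerate directed cycles and compute their means (weight / length). Sample:
  cycle 0 → 0: weight = 4, length = 1, mean = 4/1 ≈ 4.000
  cycle 1 → 1: weight = 1, length = 1, mean = 1/1 ≈ 1.000
  cycle 2 → 2: weight = 9, length = 1, mean = 9/1 ≈ 9.000
  cycle 0 → 1 → 0: weight = 18, length = 2, mean = 18/2 ≈ 9.000
  cycle 0 → 2 → 0: weight = 4, length = 2, mean = 4/2 ≈ 2.000
  cycle 1 → 0 → 1: weight = 18, length = 2, mean = 18/2 ≈ 9.000
Minimum mean = 1.000, attained e.g. along the cycle 1 → 1 with weight 1 and length 1. So λ(A) = 1/1 = 1.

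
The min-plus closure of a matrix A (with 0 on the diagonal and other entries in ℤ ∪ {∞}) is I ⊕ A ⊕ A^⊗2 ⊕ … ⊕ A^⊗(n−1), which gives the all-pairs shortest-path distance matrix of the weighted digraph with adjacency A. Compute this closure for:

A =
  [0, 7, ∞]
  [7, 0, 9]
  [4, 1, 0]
Closure =
  [0, 7, 16]
  [7, 0, 9]
  [4, 1, 0]

This is the Floyd-Warshall all-pairs shortest-path computation. For each intermediate vertex k = 0, 1, …, 2, update dist[i][j] ← min(dist[i][j], dist[i][k] + dist[k][j]). The final matrix gives, for each (i, j), the minimum total weight of any directed path from i to j (possibly empty when i = j).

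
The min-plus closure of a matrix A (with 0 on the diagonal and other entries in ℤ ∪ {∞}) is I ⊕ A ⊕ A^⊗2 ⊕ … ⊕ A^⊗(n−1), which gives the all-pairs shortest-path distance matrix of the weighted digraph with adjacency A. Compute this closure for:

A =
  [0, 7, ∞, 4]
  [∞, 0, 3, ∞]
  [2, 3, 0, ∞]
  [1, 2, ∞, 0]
Closure =
  [0, 6, 9, 4]
  [5, 0, 3, 9]
  [2, 3, 0, 6]
  [1, 2, 5, 0]

This is the Floyd-Warshall all-pairs shortest-path computation. For each intermediate vertex k = 0, 1, …, 3, update dist[i][j] ← min(dist[i][j], dist[i][k] + dist[k][j]). The final matrix gives, for each (i, j), the minimum total weight of any directed path from i to j (possibly empty when i = j).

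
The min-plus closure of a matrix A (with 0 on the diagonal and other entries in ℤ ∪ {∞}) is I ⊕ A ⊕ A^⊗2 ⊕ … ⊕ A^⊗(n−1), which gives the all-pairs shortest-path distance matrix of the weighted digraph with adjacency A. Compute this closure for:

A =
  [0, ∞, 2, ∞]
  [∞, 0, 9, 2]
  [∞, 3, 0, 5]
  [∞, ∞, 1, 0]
Closure =
  [0, 5, 2, 7]
  [∞, 0, 3, 2]
  [∞, 3, 0, 5]
  [∞, 4, 1, 0]

This is the Floyd-Warshall all-pairs shortest-path computation. For each intermediate vertex k = 0, 1, …, 3, update dist[i][j] ← min(dist[i][j], dist[i][k] + dist[k][j]). The final matrix gives, for each (i, j), the minimum total weight of any directed path from i to j (possibly empty when i = j).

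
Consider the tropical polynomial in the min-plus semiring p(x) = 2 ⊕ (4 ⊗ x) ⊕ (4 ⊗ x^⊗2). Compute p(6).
p(6) = 2

A tropical monomial a ⊗ x^⊗i evaluates to a + i · x. Evaluating each term at x = 6:
  Term 0 contributes 2 + 0 · 6 = 2
  Term 1 contributes 4 + 1 · 6 = 10
  Term 2 contributes 4 + 2 · 6 = 16
p(6) = ⊕ of these = min[2, 10, 16] = 2.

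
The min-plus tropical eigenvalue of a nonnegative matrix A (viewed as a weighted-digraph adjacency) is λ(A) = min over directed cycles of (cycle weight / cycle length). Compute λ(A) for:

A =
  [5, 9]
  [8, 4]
λ(A) = 4

Enumerate directed cycles and compute their means (weight / length). Sample:
  cycle 0 → 0: weight = 5, length = 1, mean = 5/1 ≈ 5.000
  cycle 1 → 1: weight = 4, length = 1, mean = 4/1 ≈ 4.000
  cycle 0 → 1 → 0: weight = 17, length = 2, mean = 17/2 ≈ 8.500
  cycle 1 → 0 → 1: weight = 17, length = 2, mean = 17/2 ≈ 8.500
Minimum mean = 4.000, attained e.g. along the cycle 1 → 1 with weight 4 and length 1. So λ(A) = 4/1 = 4.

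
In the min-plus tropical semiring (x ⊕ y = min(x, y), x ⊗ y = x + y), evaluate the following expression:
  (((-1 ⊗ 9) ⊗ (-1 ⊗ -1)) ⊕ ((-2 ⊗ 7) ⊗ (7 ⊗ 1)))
(((-1 ⊗ 9) ⊗ (-1 ⊗ -1)) ⊕ ((-2 ⊗ 7) ⊗ (7 ⊗ 1))) = 6

Expand innermost to outermost. Recall ⊕ takes the minimum of its arguments and ⊗ takes their sum. Working out the expression (((-1 ⊗ 9) ⊗ (-1 ⊗ -1)) ⊕ ((-2 ⊗ 7) ⊗ (7 ⊗ 1))) gives 6.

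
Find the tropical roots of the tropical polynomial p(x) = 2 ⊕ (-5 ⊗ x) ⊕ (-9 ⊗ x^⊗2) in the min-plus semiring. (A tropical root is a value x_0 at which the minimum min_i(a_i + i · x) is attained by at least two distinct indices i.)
Roots: {4, 7}

Each tropical root is a break point of the lower envelope of the lines y = a_i + i · x (there are 3 lines, with slopes 0, 1, ..., 2). Only the lines that attain the minimum somewhere contribute to roots; other lines are dominated. Here the surviving (envelope) indices are i = 2, i = 1, i = 0.
Intersections between consecutive envelope lines give the roots: for adjacent envelope indices i < j the intersection is x = (a_i − a_j) / (j − i). Reading off the sorted break points: {4, 7}.
Verification: at each break x_0, at least two indices attain the minimum of min_i(a_i + i · x_0).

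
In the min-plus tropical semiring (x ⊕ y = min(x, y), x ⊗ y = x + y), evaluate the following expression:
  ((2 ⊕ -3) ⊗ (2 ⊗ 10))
((2 ⊕ -3) ⊗ (2 ⊗ 10)) = 9

Expand innermost to outermost. Recall ⊕ takes the minimum of its arguments and ⊗ takes their sum. Working out the expression ((2 ⊕ -3) ⊗ (2 ⊗ 10)) gives 9.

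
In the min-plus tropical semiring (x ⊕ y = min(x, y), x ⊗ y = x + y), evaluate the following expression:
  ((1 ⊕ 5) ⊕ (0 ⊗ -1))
((1 ⊕ 5) ⊕ (0 ⊗ -1)) = -1

Expand innermost to outermost. Recall ⊕ takes the minimum of its arguments and ⊗ takes their sum. Working out the expression ((1 ⊕ 5) ⊕ (0 ⊗ -1)) gives -1.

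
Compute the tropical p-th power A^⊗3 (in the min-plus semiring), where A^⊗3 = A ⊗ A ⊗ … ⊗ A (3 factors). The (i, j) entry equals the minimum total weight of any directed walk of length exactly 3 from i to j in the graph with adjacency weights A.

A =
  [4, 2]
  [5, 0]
A^⊗3 =
  [7, 2]
  [5, 0]

Each entry (A^⊗3)_ij equals the minimum over all length-3 walks i = v_0 → v_1 → … → v_3 = j of Σ_t A[v_t][v_{t+1}]. For example, for (i, j) = (0, 1) we minimise over 4 possible intermediate vertex sequences; the minimum is 2, attained along the walk 0 → 1 → 1 → 1.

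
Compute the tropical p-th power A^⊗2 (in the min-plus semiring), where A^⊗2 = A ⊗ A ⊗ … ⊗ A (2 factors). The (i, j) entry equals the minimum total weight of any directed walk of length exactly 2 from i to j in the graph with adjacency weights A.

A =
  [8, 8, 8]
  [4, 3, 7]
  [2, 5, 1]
A^⊗2 =
  [10, 11, 9]
  [7, 6, 8]
  [3, 6, 2]

Each entry (A^⊗2)_ij equals the minimum over all length-2 walks i = v_0 → v_1 → … → v_2 = j of Σ_t A[v_t][v_{t+1}]. For example, for (i, j) = (0, 2) we minimise over 3 possible intermediate vertex sequences; the minimum is 9, attained along the walk 0 → 2 → 2.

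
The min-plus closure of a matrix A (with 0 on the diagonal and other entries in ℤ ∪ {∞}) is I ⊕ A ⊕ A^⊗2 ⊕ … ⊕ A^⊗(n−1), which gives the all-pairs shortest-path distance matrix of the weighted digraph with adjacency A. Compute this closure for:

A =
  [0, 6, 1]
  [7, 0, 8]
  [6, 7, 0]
Closure =
  [0, 6, 1]
  [7, 0, 8]
  [6, 7, 0]

This is the Floyd-Warshall all-pairs shortest-path computation. For each intermediate vertex k = 0, 1, …, 2, update dist[i][j] ← min(dist[i][j], dist[i][k] + dist[k][j]). The final matrix gives, for each (i, j), the minimum total weight of any directed path from i to j (possibly empty when i = j).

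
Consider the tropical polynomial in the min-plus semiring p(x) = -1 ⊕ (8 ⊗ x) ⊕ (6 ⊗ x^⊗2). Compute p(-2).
p(-2) = -1

A tropical monomial a ⊗ x^⊗i evaluates to a + i · x. Evaluating each term at x = -2:
  Term 0 contributes -1 + 0 · -2 = -1
  Term 1 contributes 8 + 1 · -2 = 6
  Term 2 contributes 6 + 2 · -2 = 2
p(-2) = ⊕ of these = min[-1, 6, 2] = -1.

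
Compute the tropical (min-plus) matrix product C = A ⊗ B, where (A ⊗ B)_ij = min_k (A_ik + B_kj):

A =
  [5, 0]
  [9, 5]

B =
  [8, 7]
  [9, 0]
A ⊗ B =
  [9, 0]
  [14, 5]

Apply the min-plus product entry-by-entry:
  C[0][0] = min over k of (A[0][0] + B[0][0] = 5 + 8 = 13, A[0][1] + B[1][0] = 0 + 9 = 9) = 9 (attained at k = 1)
  C[0][1] = min over k of (A[0][0] + B[0][1] = 5 + 7 = 12, A[0][1] + B[1][1] = 0 + 0 = 0) = 0 (attained at k = 1)
  C[1][0] = min over k of (A[1][0] + B[0][0] = 9 + 8 = 17, A[1][1] + B[1][0] = 5 + 9 = 14) = 14 (attained at k = 1)
  C[1][1] = min over k of (A[1][0] + B[0][1] = 9 + 7 = 16, A[1][1] + B[1][1] = 5 + 0 = 5) = 5 (attained at k = 1)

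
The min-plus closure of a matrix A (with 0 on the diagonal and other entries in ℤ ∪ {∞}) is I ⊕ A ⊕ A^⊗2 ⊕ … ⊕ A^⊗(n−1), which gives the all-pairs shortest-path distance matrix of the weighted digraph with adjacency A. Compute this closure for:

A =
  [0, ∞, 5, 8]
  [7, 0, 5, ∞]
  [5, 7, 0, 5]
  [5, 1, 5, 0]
Closure =
  [0, 9, 5, 8]
  [7, 0, 5, 10]
  [5, 6, 0, 5]
  [5, 1, 5, 0]

This is the Floyd-Warshall all-pairs shortest-path computation. For each intermediate vertex k = 0, 1, …, 3, update dist[i][j] ← min(dist[i][j], dist[i][k] + dist[k][j]). The final matrix gives, for each (i, j), the minimum total weight of any directed path from i to j (possibly empty when i = j).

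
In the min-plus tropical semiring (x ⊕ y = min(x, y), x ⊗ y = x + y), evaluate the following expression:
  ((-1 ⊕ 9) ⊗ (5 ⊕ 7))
((-1 ⊕ 9) ⊗ (5 ⊕ 7)) = 4

Expand innermost to outermost. Recall ⊕ takes the minimum of its arguments and ⊗ takes their sum. Working out the expression ((-1 ⊕ 9) ⊗ (5 ⊕ 7)) gives 4.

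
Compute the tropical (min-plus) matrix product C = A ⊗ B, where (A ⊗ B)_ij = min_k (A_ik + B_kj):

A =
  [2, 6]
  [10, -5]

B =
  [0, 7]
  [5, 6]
A ⊗ B =
  [2, 9]
  [0, 1]

Apply the min-plus product entry-by-entry:
  C[0][0] = min over k of (A[0][0] + B[0][0] = 2 + 0 = 2, A[0][1] + B[1][0] = 6 + 5 = 11) = 2 (attained at k = 0)
  C[0][1] = min over k of (A[0][0] + B[0][1] = 2 + 7 = 9, A[0][1] + B[1][1] = 6 + 6 = 12) = 9 (attained at k = 0)
  C[1][0] = min over k of (A[1][0] + B[0][0] = 10 + 0 = 10, A[1][1] + B[1][0] = -5 + 5 = 0) = 0 (attained at k = 1)
  C[1][1] = min over k of (A[1][0] + B[0][1] = 10 + 7 = 17, A[1][1] + B[1][1] = -5 + 6 = 1) = 1 (attained at k = 1)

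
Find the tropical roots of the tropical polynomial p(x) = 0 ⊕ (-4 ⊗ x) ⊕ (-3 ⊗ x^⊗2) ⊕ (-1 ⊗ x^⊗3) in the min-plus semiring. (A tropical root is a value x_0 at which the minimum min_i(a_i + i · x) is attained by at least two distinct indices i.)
Roots: {-2, -1, 4}

Each tropical root is a break point of the lower envelope of the lines y = a_i + i · x (there are 4 lines, with slopes 0, 1, ..., 3). Only the lines that attain the minimum somewhere contribute to roots; other lines are dominated. Here the surviving (envelope) indices are i = 3, i = 2, i = 1, i = 0.
Intersections between consecutive envelope lines give the roots: for adjacent envelope indices i < j the intersection is x = (a_i − a_j) / (j − i). Reading off the sorted break points: {-2, -1, 4}.
Verification: at each break x_0, at least two indices attain the minimum of min_i(a_i + i · x_0).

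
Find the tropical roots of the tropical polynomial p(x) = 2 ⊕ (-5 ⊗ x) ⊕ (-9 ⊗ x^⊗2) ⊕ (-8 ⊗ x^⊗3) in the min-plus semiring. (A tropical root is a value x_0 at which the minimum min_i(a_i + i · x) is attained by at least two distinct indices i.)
Roots: {-1, 4, 7}

Each tropical root is a break point of the lower envelope of the lines y = a_i + i · x (there are 4 lines, with slopes 0, 1, ..., 3). Only the lines that attain the minimum somewhere contribute to roots; other lines are dominated. Here the surviving (envelope) indices are i = 3, i = 2, i = 1, i = 0.
Intersections between consecutive envelope lines give the roots: for adjacent envelope indices i < j the intersection is x = (a_i − a_j) / (j − i). Reading off the sorted break points: {-1, 4, 7}.
Verification: at each break x_0, at least two indices attain the minimum of min_i(a_i + i · x_0).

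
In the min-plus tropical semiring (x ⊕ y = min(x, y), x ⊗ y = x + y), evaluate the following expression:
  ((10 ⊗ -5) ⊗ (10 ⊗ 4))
((10 ⊗ -5) ⊗ (10 ⊗ 4)) = 19

Expand innermost to outermost. Recall ⊕ takes the minimum of its arguments and ⊗ takes their sum. Working out the expression ((10 ⊗ -5) ⊗ (10 ⊗ 4)) gives 19.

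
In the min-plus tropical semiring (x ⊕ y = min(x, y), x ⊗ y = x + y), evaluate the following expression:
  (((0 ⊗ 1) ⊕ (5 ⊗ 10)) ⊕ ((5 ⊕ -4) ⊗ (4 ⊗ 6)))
(((0 ⊗ 1) ⊕ (5 ⊗ 10)) ⊕ ((5 ⊕ -4) ⊗ (4 ⊗ 6))) = 1

Expand innermost to outermost. Recall ⊕ takes the minimum of its arguments and ⊗ takes their sum. Working out the expression (((0 ⊗ 1) ⊕ (5 ⊗ 10)) ⊕ ((5 ⊕ -4) ⊗ (4 ⊗ 6))) gives 1.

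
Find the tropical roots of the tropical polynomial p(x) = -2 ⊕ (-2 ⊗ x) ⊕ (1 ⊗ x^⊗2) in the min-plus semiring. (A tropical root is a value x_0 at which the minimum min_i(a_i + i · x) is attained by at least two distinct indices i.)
Roots: {-3, 0}

Each tropical root is a break point of the lower envelope of the lines y = a_i + i · x (there are 3 lines, with slopes 0, 1, ..., 2). Only the lines that attain the minimum somewhere contribute to roots; other lines are dominated. Here the surviving (envelope) indices are i = 2, i = 1, i = 0.
Intersections between consecutive envelope lines give the roots: for adjacent envelope indices i < j the intersection is x = (a_i − a_j) / (j − i). Reading off the sorted break points: {-3, 0}.
Verification: at each break x_0, at least two indices attain the minimum of min_i(a_i + i · x_0).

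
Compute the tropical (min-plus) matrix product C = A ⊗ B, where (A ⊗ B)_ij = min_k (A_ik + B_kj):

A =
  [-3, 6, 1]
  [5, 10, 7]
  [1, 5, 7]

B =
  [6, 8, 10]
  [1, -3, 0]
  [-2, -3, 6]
A ⊗ B =
  [-1, -2, 6]
  [5, 4, 10]
  [5, 2, 5]

Apply the min-plus product entry-by-entry:
  C[0][0] = min over k of (A[0][0] + B[0][0] = -3 + 6 = 3, A[0][1] + B[1][0] = 6 + 1 = 7, A[0][2] + B[2][0] = 1 + -2 = -1) = -1 (attained at k = 2)
  C[0][1] = min over k of (A[0][0] + B[0][1] = -3 + 8 = 5, A[0][1] + B[1][1] = 6 + -3 = 3, A[0][2] + B[2][1] = 1 + -3 = -2) = -2 (attained at k = 2)
  C[0][2] = min over k of (A[0][0] + B[0][2] = -3 + 10 = 7, A[0][1] + B[1][2] = 6 + 0 = 6, A[0][2] + B[2][2] = 1 + 6 = 7) = 6 (attained at k = 1)
  C[1][0] = min over k of (A[1][0] + B[0][0] = 5 + 6 = 11, A[1][1] + B[1][0] = 10 + 1 = 11, A[1][2] + B[2][0] = 7 + -2 = 5) = 5 (attained at k = 2)
  C[1][1] = min over k of (A[1][0] + B[0][1] = 5 + 8 = 13, A[1][1] + B[1][1] = 10 + -3 = 7, A[1][2] + B[2][1] = 7 + -3 = 4) = 4 (attained at k = 2)
  C[1][2] = min over k of (A[1][0] + B[0][2] = 5 + 10 = 15, A[1][1] + B[1][2] = 10 + 0 = 10, A[1][2] + B[2][2] = 7 + 6 = 13) = 10 (attained at k = 1)
  C[2][0] = min over k of (A[2][0] + B[0][0] = 1 + 6 = 7, A[2][1] + B[1][0] = 5 + 1 = 6, A[2][2] + B[2][0] = 7 + -2 = 5) = 5 (attained at k = 2)
  C[2][1] = min over k of (A[2][0] + B[0][1] = 1 + 8 = 9, A[2][1] + B[1][1] = 5 + -3 = 2, A[2][2] + B[2][1] = 7 + -3 = 4) = 2 (attained at k = 1)
  C[2][2] = min over k of (A[2][0] + B[0][2] = 1 + 10 = 11, A[2][1] + B[1][2] = 5 + 0 = 5, A[2][2] + B[2][2] = 7 + 6 = 13) = 5 (attained at k = 1)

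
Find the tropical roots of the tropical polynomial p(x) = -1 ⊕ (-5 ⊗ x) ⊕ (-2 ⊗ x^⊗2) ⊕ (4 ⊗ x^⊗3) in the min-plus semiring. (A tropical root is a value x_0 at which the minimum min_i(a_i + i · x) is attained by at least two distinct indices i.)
Roots: {-6, -3, 4}

Each tropical root is a break point of the lower envelope of the lines y = a_i + i · x (there are 4 lines, with slopes 0, 1, ..., 3). Only the lines that attain the minimum somewhere contribute to roots; other lines are dominated. Here the surviving (envelope) indices are i = 3, i = 2, i = 1, i = 0.
Intersections between consecutive envelope lines give the roots: for adjacent envelope indices i < j the intersection is x = (a_i − a_j) / (j − i). Reading off the sorted break points: {-6, -3, 4}.
Verification: at each break x_0, at least two indices attain the minimum of min_i(a_i + i · x_0).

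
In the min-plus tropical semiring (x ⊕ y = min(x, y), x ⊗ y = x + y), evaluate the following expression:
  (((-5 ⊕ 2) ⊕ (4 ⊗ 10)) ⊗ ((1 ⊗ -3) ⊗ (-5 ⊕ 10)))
(((-5 ⊕ 2) ⊕ (4 ⊗ 10)) ⊗ ((1 ⊗ -3) ⊗ (-5 ⊕ 10))) = -12

Expand innermost to outermost. Recall ⊕ takes the minimum of its arguments and ⊗ takes their sum. Working out the expression (((-5 ⊕ 2) ⊕ (4 ⊗ 10)) ⊗ ((1 ⊗ -3) ⊗ (-5 ⊕ 10))) gives -12.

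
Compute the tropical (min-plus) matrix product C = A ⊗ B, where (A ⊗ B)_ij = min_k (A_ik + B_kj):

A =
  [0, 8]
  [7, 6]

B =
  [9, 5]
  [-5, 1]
A ⊗ B =
  [3, 5]
  [1, 7]

Apply the min-plus product entry-by-entry:
  C[0][0] = min over k of (A[0][0] + B[0][0] = 0 + 9 = 9, A[0][1] + B[1][0] = 8 + -5 = 3) = 3 (attained at k = 1)
  C[0][1] = min over k of (A[0][0] + B[0][1] = 0 + 5 = 5, A[0][1] + B[1][1] = 8 + 1 = 9) = 5 (attained at k = 0)
  C[1][0] = min over k of (A[1][0] + B[0][0] = 7 + 9 = 16, A[1][1] + B[1][0] = 6 + -5 = 1) = 1 (attained at k = 1)
  C[1][1] = min over k of (A[1][0] + B[0][1] = 7 + 5 = 12, A[1][1] + B[1][1] = 6 + 1 = 7) = 7 (attained at k = 1)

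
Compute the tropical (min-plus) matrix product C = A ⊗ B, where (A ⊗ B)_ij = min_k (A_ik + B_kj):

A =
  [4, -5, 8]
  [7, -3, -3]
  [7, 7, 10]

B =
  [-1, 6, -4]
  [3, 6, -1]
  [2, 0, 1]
A ⊗ B =
  [-2, 1, -6]
  [-1, -3, -4]
  [6, 10, 3]

Apply the min-plus product entry-by-entry:
  C[0][0] = min over k of (A[0][0] + B[0][0] = 4 + -1 = 3, A[0][1] + B[1][0] = -5 + 3 = -2, A[0][2] + B[2][0] = 8 + 2 = 10) = -2 (attained at k = 1)
  C[0][1] = min over k of (A[0][0] + B[0][1] = 4 + 6 = 10, A[0][1] + B[1][1] = -5 + 6 = 1, A[0][2] + B[2][1] = 8 + 0 = 8) = 1 (attained at k = 1)
  C[0][2] = min over k of (A[0][0] + B[0][2] = 4 + -4 = 0, A[0][1] + B[1][2] = -5 + -1 = -6, A[0][2] + B[2][2] = 8 + 1 = 9) = -6 (attained at k = 1)
  C[1][0] = min over k of (A[1][0] + B[0][0] = 7 + -1 = 6, A[1][1] + B[1][0] = -3 + 3 = 0, A[1][2] + B[2][0] = -3 + 2 = -1) = -1 (attained at k = 2)
  C[1][1] = min over k of (A[1][0] + B[0][1] = 7 + 6 = 13, A[1][1] + B[1][1] = -3 + 6 = 3, A[1][2] + B[2][1] = -3 + 0 = -3) = -3 (attained at k = 2)
  C[1][2] = min over k of (A[1][0] + B[0][2] = 7 + -4 = 3, A[1][1] + B[1][2] = -3 + -1 = -4, A[1][2] + B[2][2] = -3 + 1 = -2) = -4 (attained at k = 1)
  C[2][0] = min over k of (A[2][0] + B[0][0] = 7 + -1 = 6, A[2][1] + B[1][0] = 7 + 3 = 10, A[2][2] + B[2][0] = 10 + 2 = 12) = 6 (attained at k = 0)
  C[2][1] = min over k of (A[2][0] + B[0][1] = 7 + 6 = 13, A[2][1] + B[1][1] = 7 + 6 = 13, A[2][2] + B[2][1] = 10 + 0 = 10) = 10 (attained at k = 2)
  C[2][2] = min over k of (A[2][0] + B[0][2] = 7 + -4 = 3, A[2][1] + B[1][2] = 7 + -1 = 6, A[2][2] + B[2][2] = 10 + 1 = 11) = 3 (attained at k = 0)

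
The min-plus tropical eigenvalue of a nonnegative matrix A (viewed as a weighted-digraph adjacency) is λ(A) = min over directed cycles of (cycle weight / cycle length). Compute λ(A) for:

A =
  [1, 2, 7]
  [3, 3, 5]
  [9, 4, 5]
λ(A) = 1

Enumerate directed cycles and compute their means (weight / length). Sample:
  cycle 0 → 0: weight = 1, length = 1, mean = 1/1 ≈ 1.000
  cycle 1 → 1: weight = 3, length = 1, mean = 3/1 ≈ 3.000
  cycle 2 → 2: weight = 5, length = 1, mean = 5/1 ≈ 5.000
  cycle 0 → 1 → 0: weight = 5, length = 2, mean = 5/2 ≈ 2.500
  cycle 0 → 2 → 0: weight = 16, length = 2, mean = 16/2 ≈ 8.000
  cycle 1 → 0 → 1: weight = 5, length = 2, mean = 5/2 ≈ 2.500
Minimum mean = 1.000, attained e.g. along the cycle 0 → 0 with weight 1 and length 1. So λ(A) = 1/1 = 1.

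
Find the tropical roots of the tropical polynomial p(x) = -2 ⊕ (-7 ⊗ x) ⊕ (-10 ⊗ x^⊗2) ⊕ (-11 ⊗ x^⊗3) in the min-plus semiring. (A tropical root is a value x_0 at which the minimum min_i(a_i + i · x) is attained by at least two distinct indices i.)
Roots: {1, 3, 5}

Each tropical root is a break point of the lower envelope of the lines y = a_i + i · x (there are 4 lines, with slopes 0, 1, ..., 3). Only the lines that attain the minimum somewhere contribute to roots; other lines are dominated. Here the surviving (envelope) indices are i = 3, i = 2, i = 1, i = 0.
Intersections between consecutive envelope lines give the roots: for adjacent envelope indices i < j the intersection is x = (a_i − a_j) / (j − i). Reading off the sorted break points: {1, 3, 5}.
Verification: at each break x_0, at least two indices attain the minimum of min_i(a_i + i · x_0).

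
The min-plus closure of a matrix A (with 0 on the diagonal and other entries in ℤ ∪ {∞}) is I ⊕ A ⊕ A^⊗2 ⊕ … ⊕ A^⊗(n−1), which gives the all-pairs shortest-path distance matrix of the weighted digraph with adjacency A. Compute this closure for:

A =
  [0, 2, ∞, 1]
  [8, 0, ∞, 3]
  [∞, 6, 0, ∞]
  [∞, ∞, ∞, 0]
Closure =
  [0, 2, ∞, 1]
  [8, 0, ∞, 3]
  [14, 6, 0, 9]
  [∞, ∞, ∞, 0]

This is the Floyd-Warshall all-pairs shortest-path computation. For each intermediate vertex k = 0, 1, …, 3, update dist[i][j] ← min(dist[i][j], dist[i][k] + dist[k][j]). The final matrix gives, for each (i, j), the minimum total weight of any directed path from i to j (possibly empty when i = j).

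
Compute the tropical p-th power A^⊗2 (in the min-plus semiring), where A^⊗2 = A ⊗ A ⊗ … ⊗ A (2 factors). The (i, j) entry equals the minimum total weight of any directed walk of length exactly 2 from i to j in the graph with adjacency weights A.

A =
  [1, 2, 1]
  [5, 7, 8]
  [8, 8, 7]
A^⊗2 =
  [2, 3, 2]
  [6, 7, 6]
  [9, 10, 9]

Each entry (A^⊗2)_ij equals the minimum over all length-2 walks i = v_0 → v_1 → … → v_2 = j of Σ_t A[v_t][v_{t+1}]. For example, for (i, j) = (0, 2) we minimise over 3 possible intermediate vertex sequences; the minimum is 2, attained along the walk 0 → 0 → 2.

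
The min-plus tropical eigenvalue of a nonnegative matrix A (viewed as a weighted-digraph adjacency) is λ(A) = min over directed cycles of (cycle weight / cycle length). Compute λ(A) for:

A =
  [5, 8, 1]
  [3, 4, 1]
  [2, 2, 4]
λ(A) = 3/2

Enumerate directed cycles and compute their means (weight / length). Sample:
  cycle 0 → 0: weight = 5, length = 1, mean = 5/1 ≈ 5.000
  cycle 1 → 1: weight = 4, length = 1, mean = 4/1 ≈ 4.000
  cycle 2 → 2: weight = 4, length = 1, mean = 4/1 ≈ 4.000
  cycle 0 → 1 → 0: weight = 11, length = 2, mean = 11/2 ≈ 5.500
  cycle 0 → 2 → 0: weight = 3, length = 2, mean = 3/2 ≈ 1.500
  cycle 1 → 0 → 1: weight = 11, length = 2, mean = 11/2 ≈ 5.500
Minimum mean = 1.500, attained e.g. along the cycle 0 → 2 → 0 with weight 3 and length 2. So λ(A) = 3/2 = 3/2.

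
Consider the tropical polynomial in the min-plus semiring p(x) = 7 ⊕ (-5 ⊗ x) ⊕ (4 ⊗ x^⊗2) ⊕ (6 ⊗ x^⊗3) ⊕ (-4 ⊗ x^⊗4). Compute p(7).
p(7) = 2

A tropical monomial a ⊗ x^⊗i evaluates to a + i · x. Evaluating each term at x = 7:
  Term 0 contributes 7 + 0 · 7 = 7
  Term 1 contributes -5 + 1 · 7 = 2
  Term 2 contributes 4 + 2 · 7 = 18
  Term 3 contributes 6 + 3 · 7 = 27
  Term 4 contributes -4 + 4 · 7 = 24
p(7) = ⊕ of these = min[7, 2, 18, 27, 24] = 2.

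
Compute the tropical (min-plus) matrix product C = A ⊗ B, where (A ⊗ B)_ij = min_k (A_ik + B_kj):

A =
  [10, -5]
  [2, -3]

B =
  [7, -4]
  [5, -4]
A ⊗ B =
  [0, -9]
  [2, -7]

Apply the min-plus product entry-by-entry:
  C[0][0] = min over k of (A[0][0] + B[0][0] = 10 + 7 = 17, A[0][1] + B[1][0] = -5 + 5 = 0) = 0 (attained at k = 1)
  C[0][1] = min over k of (A[0][0] + B[0][1] = 10 + -4 = 6, A[0][1] + B[1][1] = -5 + -4 = -9) = -9 (attained at k = 1)
  C[1][0] = min over k of (A[1][0] + B[0][0] = 2 + 7 = 9, A[1][1] + B[1][0] = -3 + 5 = 2) = 2 (attained at k = 1)
  C[1][1] = min over k of (A[1][0] + B[0][1] = 2 + -4 = -2, A[1][1] + B[1][1] = -3 + -4 = -7) = -7 (attained at k = 1)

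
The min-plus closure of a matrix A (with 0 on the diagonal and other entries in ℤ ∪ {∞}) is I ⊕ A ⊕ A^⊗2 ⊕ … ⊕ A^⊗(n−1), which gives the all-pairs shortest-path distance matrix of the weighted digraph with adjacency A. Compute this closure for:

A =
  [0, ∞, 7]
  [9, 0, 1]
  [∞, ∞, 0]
Closure =
  [0, ∞, 7]
  [9, 0, 1]
  [∞, ∞, 0]

This is the Floyd-Warshall all-pairs shortest-path computation. For each intermediate vertex k = 0, 1, …, 2, update dist[i][j] ← min(dist[i][j], dist[i][k] + dist[k][j]). The final matrix gives, for each (i, j), the minimum total weight of any directed path from i to j (possibly empty when i = j).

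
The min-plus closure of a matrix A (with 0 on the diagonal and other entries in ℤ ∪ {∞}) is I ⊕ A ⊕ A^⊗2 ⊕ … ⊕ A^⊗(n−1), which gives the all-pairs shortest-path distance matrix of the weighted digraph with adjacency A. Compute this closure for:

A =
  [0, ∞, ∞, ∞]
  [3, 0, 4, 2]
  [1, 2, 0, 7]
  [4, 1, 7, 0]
Closure =
  [0, ∞, ∞, ∞]
  [3, 0, 4, 2]
  [1, 2, 0, 4]
  [4, 1, 5, 0]

This is the Floyd-Warshall all-pairs shortest-path computation. For each intermediate vertex k = 0, 1, …, 3, update dist[i][j] ← min(dist[i][j], dist[i][k] + dist[k][j]). The final matrix gives, for each (i, j), the minimum total weight of any directed path from i to j (possibly empty when i = j).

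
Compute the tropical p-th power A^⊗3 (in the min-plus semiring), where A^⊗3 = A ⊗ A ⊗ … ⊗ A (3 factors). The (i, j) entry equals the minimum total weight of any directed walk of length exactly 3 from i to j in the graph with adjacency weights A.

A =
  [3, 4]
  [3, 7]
A^⊗3 =
  [9, 10]
  [9, 10]

Each entry (A^⊗3)_ij equals the minimum over all length-3 walks i = v_0 → v_1 → … → v_3 = j of Σ_t A[v_t][v_{t+1}]. For example, for (i, j) = (0, 1) we minimise over 4 possible intermediate vertex sequences; the minimum is 10, attained along the walk 0 → 0 → 0 → 1.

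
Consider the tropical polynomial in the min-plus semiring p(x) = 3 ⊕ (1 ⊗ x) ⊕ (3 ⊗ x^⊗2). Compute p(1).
p(1) = 2

A tropical monomial a ⊗ x^⊗i evaluates to a + i · x. Evaluating each term at x = 1:
  Term 0 contributes 3 + 0 · 1 = 3
  Term 1 contributes 1 + 1 · 1 = 2
  Term 2 contributes 3 + 2 · 1 = 5
p(1) = ⊕ of these = min[3, 2, 5] = 2.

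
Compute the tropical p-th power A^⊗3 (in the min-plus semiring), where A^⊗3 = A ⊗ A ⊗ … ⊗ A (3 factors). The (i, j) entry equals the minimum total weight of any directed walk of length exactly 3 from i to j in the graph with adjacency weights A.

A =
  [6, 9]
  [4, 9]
A^⊗3 =
  [18, 21]
  [16, 19]

Each entry (A^⊗3)_ij equals the minimum over all length-3 walks i = v_0 → v_1 → … → v_3 = j of Σ_t A[v_t][v_{t+1}]. For example, for (i, j) = (0, 1) we minimise over 4 possible intermediate vertex sequences; the minimum is 21, attained along the walk 0 → 0 → 0 → 1.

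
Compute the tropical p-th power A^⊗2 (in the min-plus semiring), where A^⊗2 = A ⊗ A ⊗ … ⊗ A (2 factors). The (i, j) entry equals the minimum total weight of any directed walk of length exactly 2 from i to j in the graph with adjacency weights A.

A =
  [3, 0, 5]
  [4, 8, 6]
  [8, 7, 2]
A^⊗2 =
  [4, 3, 6]
  [7, 4, 8]
  [10, 8, 4]

Each entry (A^⊗2)_ij equals the minimum over all length-2 walks i = v_0 → v_1 → … → v_2 = j of Σ_t A[v_t][v_{t+1}]. For example, for (i, j) = (0, 2) we minimise over 3 possible intermediate vertex sequences; the minimum is 6, attained along the walk 0 → 1 → 2.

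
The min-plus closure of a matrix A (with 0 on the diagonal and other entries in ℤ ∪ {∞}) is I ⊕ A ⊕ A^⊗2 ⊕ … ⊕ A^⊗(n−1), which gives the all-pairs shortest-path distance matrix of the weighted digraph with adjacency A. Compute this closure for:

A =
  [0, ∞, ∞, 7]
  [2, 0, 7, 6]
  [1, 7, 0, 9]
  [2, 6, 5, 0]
Closure =
  [0, 13, 12, 7]
  [2, 0, 7, 6]
  [1, 7, 0, 8]
  [2, 6, 5, 0]

This is the Floyd-Warshall all-pairs shortest-path computation. For each intermediate vertex k = 0, 1, …, 3, update dist[i][j] ← min(dist[i][j], dist[i][k] + dist[k][j]). The final matrix gives, for each (i, j), the minimum total weight of any directed path from i to j (possibly empty when i = j).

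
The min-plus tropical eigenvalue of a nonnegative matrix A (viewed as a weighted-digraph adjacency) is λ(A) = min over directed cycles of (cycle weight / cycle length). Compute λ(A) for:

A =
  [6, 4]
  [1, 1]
λ(A) = 1

Enumerate directed cycles and compute their means (weight / length). Sample:
  cycle 0 → 0: weight = 6, length = 1, mean = 6/1 ≈ 6.000
  cycle 1 → 1: weight = 1, length = 1, mean = 1/1 ≈ 1.000
  cycle 0 → 1 → 0: weight = 5, length = 2, mean = 5/2 ≈ 2.500
  cycle 1 → 0 → 1: weight = 5, length = 2, mean = 5/2 ≈ 2.500
Minimum mean = 1.000, attained e.g. along the cycle 1 → 1 with weight 1 and length 1. So λ(A) = 1/1 = 1.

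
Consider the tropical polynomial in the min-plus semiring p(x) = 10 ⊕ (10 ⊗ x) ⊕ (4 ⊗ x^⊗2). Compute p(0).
p(0) = 4

A tropical monomial a ⊗ x^⊗i evaluates to a + i · x. Evaluating each term at x = 0:
  Term 0 contributes 10 + 0 · 0 = 10
  Term 1 contributes 10 + 1 · 0 = 10
  Term 2 contributes 4 + 2 · 0 = 4
p(0) = ⊕ of these = min[10, 10, 4] = 4.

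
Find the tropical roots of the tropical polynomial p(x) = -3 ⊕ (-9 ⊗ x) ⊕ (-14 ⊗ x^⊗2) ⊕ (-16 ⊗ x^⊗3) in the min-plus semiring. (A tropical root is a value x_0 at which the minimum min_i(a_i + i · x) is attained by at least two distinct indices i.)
Roots: {2, 5, 6}

Each tropical root is a break point of the lower envelope of the lines y = a_i + i · x (there are 4 lines, with slopes 0, 1, ..., 3). Only the lines that attain the minimum somewhere contribute to roots; other lines are dominated. Here the surviving (envelope) indices are i = 3, i = 2, i = 1, i = 0.
Intersections between consecutive envelope lines give the roots: for adjacent envelope indices i < j the intersection is x = (a_i − a_j) / (j − i). Reading off the sorted break points: {2, 5, 6}.
Verification: at each break x_0, at least two indices attain the minimum of min_i(a_i + i · x_0).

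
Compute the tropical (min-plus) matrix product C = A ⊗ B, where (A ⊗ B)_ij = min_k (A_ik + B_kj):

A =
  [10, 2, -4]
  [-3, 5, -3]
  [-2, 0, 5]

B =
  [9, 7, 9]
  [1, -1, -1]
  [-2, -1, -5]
A ⊗ B =
  [-6, -5, -9]
  [-5, -4, -8]
  [1, -1, -1]

Apply the min-plus product entry-by-entry:
  C[0][0] = min over k of (A[0][0] + B[0][0] = 10 + 9 = 19, A[0][1] + B[1][0] = 2 + 1 = 3, A[0][2] + B[2][0] = -4 + -2 = -6) = -6 (attained at k = 2)
  C[0][1] = min over k of (A[0][0] + B[0][1] = 10 + 7 = 17, A[0][1] + B[1][1] = 2 + -1 = 1, A[0][2] + B[2][1] = -4 + -1 = -5) = -5 (attained at k = 2)
  C[0][2] = min over k of (A[0][0] + B[0][2] = 10 + 9 = 19, A[0][1] + B[1][2] = 2 + -1 = 1, A[0][2] + B[2][2] = -4 + -5 = -9) = -9 (attained at k = 2)
  C[1][0] = min over k of (A[1][0] + B[0][0] = -3 + 9 = 6, A[1][1] + B[1][0] = 5 + 1 = 6, A[1][2] + B[2][0] = -3 + -2 = -5) = -5 (attained at k = 2)
  C[1][1] = min over k of (A[1][0] + B[0][1] = -3 + 7 = 4, A[1][1] + B[1][1] = 5 + -1 = 4, A[1][2] + B[2][1] = -3 + -1 = -4) = -4 (attained at k = 2)
  C[1][2] = min over k of (A[1][0] + B[0][2] = -3 + 9 = 6, A[1][1] + B[1][2] = 5 + -1 = 4, A[1][2] + B[2][2] = -3 + -5 = -8) = -8 (attained at k = 2)
  C[2][0] = min over k of (A[2][0] + B[0][0] = -2 + 9 = 7, A[2][1] + B[1][0] = 0 + 1 = 1, A[2][2] + B[2][0] = 5 + -2 = 3) = 1 (attained at k = 1)
  C[2][1] = min over k of (A[2][0] + B[0][1] = -2 + 7 = 5, A[2][1] + B[1][1] = 0 + -1 = -1, A[2][2] + B[2][1] = 5 + -1 = 4) = -1 (attained at k = 1)
  C[2][2] = min over k of (A[2][0] + B[0][2] = -2 + 9 = 7, A[2][1] + B[1][2] = 0 + -1 = -1, A[2][2] + B[2][2] = 5 + -5 = 0) = -1 (attained at k = 1)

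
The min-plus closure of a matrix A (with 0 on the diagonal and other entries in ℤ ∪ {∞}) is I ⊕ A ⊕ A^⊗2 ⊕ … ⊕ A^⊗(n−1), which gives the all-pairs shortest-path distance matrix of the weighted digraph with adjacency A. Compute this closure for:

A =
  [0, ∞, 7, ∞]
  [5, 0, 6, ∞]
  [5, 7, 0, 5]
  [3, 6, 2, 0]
Closure =
  [0, 14, 7, 12]
  [5, 0, 6, 11]
  [5, 7, 0, 5]
  [3, 6, 2, 0]

This is the Floyd-Warshall all-pairs shortest-path computation. For each intermediate vertex k = 0, 1, …, 3, update dist[i][j] ← min(dist[i][j], dist[i][k] + dist[k][j]). The final matrix gives, for each (i, j), the minimum total weight of any directed path from i to j (possibly empty when i = j).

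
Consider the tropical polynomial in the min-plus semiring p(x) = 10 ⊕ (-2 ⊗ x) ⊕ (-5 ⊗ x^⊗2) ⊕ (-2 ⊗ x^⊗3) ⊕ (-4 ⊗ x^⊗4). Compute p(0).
p(0) = -5

A tropical monomial a ⊗ x^⊗i evaluates to a + i · x. Evaluating each term at x = 0:
  Term 0 contributes 10 + 0 · 0 = 10
  Term 1 contributes -2 + 1 · 0 = -2
  Term 2 contributes -5 + 2 · 0 = -5
  Term 3 contributes -2 + 3 · 0 = -2
  Term 4 contributes -4 + 4 · 0 = -4
p(0) = ⊕ of these = min[10, -2, -5, -2, -4] = -5.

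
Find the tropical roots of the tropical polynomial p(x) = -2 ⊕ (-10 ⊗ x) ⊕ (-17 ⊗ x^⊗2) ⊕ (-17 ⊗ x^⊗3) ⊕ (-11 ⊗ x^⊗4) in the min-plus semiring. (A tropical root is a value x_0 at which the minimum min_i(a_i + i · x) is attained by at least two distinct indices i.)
Roots: {-6, 0, 7, 8}

Each tropical root is a break point of the lower envelope of the lines y = a_i + i · x (there are 5 lines, with slopes 0, 1, ..., 4). Only the lines that attain the minimum somewhere contribute to roots; other lines are dominated. Here the surviving (envelope) indices are i = 4, i = 3, i = 2, i = 1, i = 0.
Intersections between consecutive envelope lines give the roots: for adjacent envelope indices i < j the intersection is x = (a_i − a_j) / (j − i). Reading off the sorted break points: {-6, 0, 7, 8}.
Verification: at each break x_0, at least two indices attain the minimum of min_i(a_i + i · x_0).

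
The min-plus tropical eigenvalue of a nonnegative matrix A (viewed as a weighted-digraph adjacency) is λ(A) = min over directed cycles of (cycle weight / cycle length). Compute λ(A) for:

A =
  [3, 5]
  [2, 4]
λ(A) = 3

Enumerate directed cycles and compute their means (weight / length). Sample:
  cycle 0 → 0: weight = 3, length = 1, mean = 3/1 ≈ 3.000
  cycle 1 → 1: weight = 4, length = 1, mean = 4/1 ≈ 4.000
  cycle 0 → 1 → 0: weight = 7, length = 2, mean = 7/2 ≈ 3.500
  cycle 1 → 0 → 1: weight = 7, length = 2, mean = 7/2 ≈ 3.500
Minimum mean = 3.000, attained e.g. along the cycle 0 → 0 with weight 3 and length 1. So λ(A) = 3/1 = 3.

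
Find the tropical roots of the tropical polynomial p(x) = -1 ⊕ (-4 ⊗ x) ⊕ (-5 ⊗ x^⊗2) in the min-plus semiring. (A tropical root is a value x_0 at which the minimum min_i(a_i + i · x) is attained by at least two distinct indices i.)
Roots: {1, 3}

Each tropical root is a break point of the lower envelope of the lines y = a_i + i · x (there are 3 lines, with slopes 0, 1, ..., 2). Only the lines that attain the minimum somewhere contribute to roots; other lines are dominated. Here the surviving (envelope) indices are i = 2, i = 1, i = 0.
Intersections between consecutive envelope lines give the roots: for adjacent envelope indices i < j the intersection is x = (a_i − a_j) / (j − i). Reading off the sorted break points: {1, 3}.
Verification: at each break x_0, at least two indices attain the minimum of min_i(a_i + i · x_0).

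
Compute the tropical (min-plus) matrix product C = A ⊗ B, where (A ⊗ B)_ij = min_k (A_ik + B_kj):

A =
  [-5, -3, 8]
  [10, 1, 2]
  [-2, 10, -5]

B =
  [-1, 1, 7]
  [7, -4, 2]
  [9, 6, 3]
A ⊗ B =
  [-6, -7, -1]
  [8, -3, 3]
  [-3, -1, -2]

Apply the min-plus product entry-by-entry:
  C[0][0] = min over k of (A[0][0] + B[0][0] = -5 + -1 = -6, A[0][1] + B[1][0] = -3 + 7 = 4, A[0][2] + B[2][0] = 8 + 9 = 17) = -6 (attained at k = 0)
  C[0][1] = min over k of (A[0][0] + B[0][1] = -5 + 1 = -4, A[0][1] + B[1][1] = -3 + -4 = -7, A[0][2] + B[2][1] = 8 + 6 = 14) = -7 (attained at k = 1)
  C[0][2] = min over k of (A[0][0] + B[0][2] = -5 + 7 = 2, A[0][1] + B[1][2] = -3 + 2 = -1, A[0][2] + B[2][2] = 8 + 3 = 11) = -1 (attained at k = 1)
  C[1][0] = min over k of (A[1][0] + B[0][0] = 10 + -1 = 9, A[1][1] + B[1][0] = 1 + 7 = 8, A[1][2] + B[2][0] = 2 + 9 = 11) = 8 (attained at k = 1)
  C[1][1] = min over k of (A[1][0] + B[0][1] = 10 + 1 = 11, A[1][1] + B[1][1] = 1 + -4 = -3, A[1][2] + B[2][1] = 2 + 6 = 8) = -3 (attained at k = 1)
  C[1][2] = min over k of (A[1][0] + B[0][2] = 10 + 7 = 17, A[1][1] + B[1][2] = 1 + 2 = 3, A[1][2] + B[2][2] = 2 + 3 = 5) = 3 (attained at k = 1)
  C[2][0] = min over k of (A[2][0] + B[0][0] = -2 + -1 = -3, A[2][1] + B[1][0] = 10 + 7 = 17, A[2][2] + B[2][0] = -5 + 9 = 4) = -3 (attained at k = 0)
  C[2][1] = min over k of (A[2][0] + B[0][1] = -2 + 1 = -1, A[2][1] + B[1][1] = 10 + -4 = 6, A[2][2] + B[2][1] = -5 + 6 = 1) = -1 (attained at k = 0)
  C[2][2] = min over k of (A[2][0] + B[0][2] = -2 + 7 = 5, A[2][1] + B[1][2] = 10 + 2 = 12, A[2][2] + B[2][2] = -5 + 3 = -2) = -2 (attained at k = 2)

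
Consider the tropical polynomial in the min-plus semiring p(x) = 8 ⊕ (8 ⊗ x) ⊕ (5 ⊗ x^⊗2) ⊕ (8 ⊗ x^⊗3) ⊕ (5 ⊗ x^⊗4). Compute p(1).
p(1) = 7

A tropical monomial a ⊗ x^⊗i evaluates to a + i · x. Evaluating each term at x = 1:
  Term 0 contributes 8 + 0 · 1 = 8
  Term 1 contributes 8 + 1 · 1 = 9
  Term 2 contributes 5 + 2 · 1 = 7
  Term 3 contributes 8 + 3 · 1 = 11
  Term 4 contributes 5 + 4 · 1 = 9
p(1) = ⊕ of these = min[8, 9, 7, 11, 9] = 7.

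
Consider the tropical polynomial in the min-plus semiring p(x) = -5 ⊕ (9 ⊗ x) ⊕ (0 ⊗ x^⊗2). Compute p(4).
p(4) = -5

A tropical monomial a ⊗ x^⊗i evaluates to a + i · x. Evaluating each term at x = 4:
  Term 0 contributes -5 + 0 · 4 = -5
  Term 1 contributes 9 + 1 · 4 = 13
  Term 2 contributes 0 + 2 · 4 = 8
p(4) = ⊕ of these = min[-5, 13, 8] = -5.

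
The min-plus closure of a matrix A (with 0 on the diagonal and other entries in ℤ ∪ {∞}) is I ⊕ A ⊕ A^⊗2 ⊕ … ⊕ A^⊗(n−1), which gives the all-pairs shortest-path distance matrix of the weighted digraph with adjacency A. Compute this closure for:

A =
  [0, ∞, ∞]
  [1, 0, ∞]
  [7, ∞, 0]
Closure =
  [0, ∞, ∞]
  [1, 0, ∞]
  [7, ∞, 0]

This is the Floyd-Warshall all-pairs shortest-path computation. For each intermediate vertex k = 0, 1, …, 2, update dist[i][j] ← min(dist[i][j], dist[i][k] + dist[k][j]). The final matrix gives, for each (i, j), the minimum total weight of any directed path from i to j (possibly empty when i = j).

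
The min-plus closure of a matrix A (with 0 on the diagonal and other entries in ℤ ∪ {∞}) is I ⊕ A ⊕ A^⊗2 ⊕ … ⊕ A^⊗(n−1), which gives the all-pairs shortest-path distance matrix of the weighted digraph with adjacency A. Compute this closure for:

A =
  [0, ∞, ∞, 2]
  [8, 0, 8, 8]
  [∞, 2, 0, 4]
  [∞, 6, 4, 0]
Closure =
  [0, 8, 6, 2]
  [8, 0, 8, 8]
  [10, 2, 0, 4]
  [14, 6, 4, 0]

This is the Floyd-Warshall all-pairs shortest-path computation. For each intermediate vertex k = 0, 1, …, 3, update dist[i][j] ← min(dist[i][j], dist[i][k] + dist[k][j]). The final matrix gives, for each (i, j), the minimum total weight of any directed path from i to j (possibly empty when i = j).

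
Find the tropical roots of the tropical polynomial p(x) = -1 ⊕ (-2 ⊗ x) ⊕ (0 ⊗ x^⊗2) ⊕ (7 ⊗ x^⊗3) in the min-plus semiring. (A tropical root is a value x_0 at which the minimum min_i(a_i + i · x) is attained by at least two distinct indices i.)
Roots: {-7, -2, 1}

Each tropical root is a break point of the lower envelope of the lines y = a_i + i · x (there are 4 lines, with slopes 0, 1, ..., 3). Only the lines that attain the minimum somewhere contribute to roots; other lines are dominated. Here the surviving (envelope) indices are i = 3, i = 2, i = 1, i = 0.
Intersections between consecutive envelope lines give the roots: for adjacent envelope indices i < j the intersection is x = (a_i − a_j) / (j − i). Reading off the sorted break points: {-7, -2, 1}.
Verification: at each break x_0, at least two indices attain the minimum of min_i(a_i + i · x_0).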